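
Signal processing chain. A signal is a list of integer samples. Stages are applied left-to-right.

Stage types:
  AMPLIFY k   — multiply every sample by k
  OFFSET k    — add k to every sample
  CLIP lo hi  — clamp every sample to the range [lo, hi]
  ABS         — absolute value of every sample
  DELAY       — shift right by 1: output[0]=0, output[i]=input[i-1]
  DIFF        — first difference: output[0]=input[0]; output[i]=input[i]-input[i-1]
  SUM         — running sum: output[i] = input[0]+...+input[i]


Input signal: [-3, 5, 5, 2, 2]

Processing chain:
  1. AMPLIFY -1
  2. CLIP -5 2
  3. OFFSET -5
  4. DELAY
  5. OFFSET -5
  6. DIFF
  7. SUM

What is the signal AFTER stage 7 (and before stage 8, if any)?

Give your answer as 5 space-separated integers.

Answer: -5 -8 -15 -15 -12

Derivation:
Input: [-3, 5, 5, 2, 2]
Stage 1 (AMPLIFY -1): -3*-1=3, 5*-1=-5, 5*-1=-5, 2*-1=-2, 2*-1=-2 -> [3, -5, -5, -2, -2]
Stage 2 (CLIP -5 2): clip(3,-5,2)=2, clip(-5,-5,2)=-5, clip(-5,-5,2)=-5, clip(-2,-5,2)=-2, clip(-2,-5,2)=-2 -> [2, -5, -5, -2, -2]
Stage 3 (OFFSET -5): 2+-5=-3, -5+-5=-10, -5+-5=-10, -2+-5=-7, -2+-5=-7 -> [-3, -10, -10, -7, -7]
Stage 4 (DELAY): [0, -3, -10, -10, -7] = [0, -3, -10, -10, -7] -> [0, -3, -10, -10, -7]
Stage 5 (OFFSET -5): 0+-5=-5, -3+-5=-8, -10+-5=-15, -10+-5=-15, -7+-5=-12 -> [-5, -8, -15, -15, -12]
Stage 6 (DIFF): s[0]=-5, -8--5=-3, -15--8=-7, -15--15=0, -12--15=3 -> [-5, -3, -7, 0, 3]
Stage 7 (SUM): sum[0..0]=-5, sum[0..1]=-8, sum[0..2]=-15, sum[0..3]=-15, sum[0..4]=-12 -> [-5, -8, -15, -15, -12]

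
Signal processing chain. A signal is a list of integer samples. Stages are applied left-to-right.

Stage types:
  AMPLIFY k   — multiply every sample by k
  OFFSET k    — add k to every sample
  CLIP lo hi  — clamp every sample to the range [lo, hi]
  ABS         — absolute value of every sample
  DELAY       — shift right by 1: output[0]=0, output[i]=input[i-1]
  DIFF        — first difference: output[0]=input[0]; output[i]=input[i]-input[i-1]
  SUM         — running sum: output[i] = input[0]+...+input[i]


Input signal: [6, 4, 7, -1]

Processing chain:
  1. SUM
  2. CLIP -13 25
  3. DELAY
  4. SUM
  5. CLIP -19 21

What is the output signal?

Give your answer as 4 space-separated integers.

Input: [6, 4, 7, -1]
Stage 1 (SUM): sum[0..0]=6, sum[0..1]=10, sum[0..2]=17, sum[0..3]=16 -> [6, 10, 17, 16]
Stage 2 (CLIP -13 25): clip(6,-13,25)=6, clip(10,-13,25)=10, clip(17,-13,25)=17, clip(16,-13,25)=16 -> [6, 10, 17, 16]
Stage 3 (DELAY): [0, 6, 10, 17] = [0, 6, 10, 17] -> [0, 6, 10, 17]
Stage 4 (SUM): sum[0..0]=0, sum[0..1]=6, sum[0..2]=16, sum[0..3]=33 -> [0, 6, 16, 33]
Stage 5 (CLIP -19 21): clip(0,-19,21)=0, clip(6,-19,21)=6, clip(16,-19,21)=16, clip(33,-19,21)=21 -> [0, 6, 16, 21]

Answer: 0 6 16 21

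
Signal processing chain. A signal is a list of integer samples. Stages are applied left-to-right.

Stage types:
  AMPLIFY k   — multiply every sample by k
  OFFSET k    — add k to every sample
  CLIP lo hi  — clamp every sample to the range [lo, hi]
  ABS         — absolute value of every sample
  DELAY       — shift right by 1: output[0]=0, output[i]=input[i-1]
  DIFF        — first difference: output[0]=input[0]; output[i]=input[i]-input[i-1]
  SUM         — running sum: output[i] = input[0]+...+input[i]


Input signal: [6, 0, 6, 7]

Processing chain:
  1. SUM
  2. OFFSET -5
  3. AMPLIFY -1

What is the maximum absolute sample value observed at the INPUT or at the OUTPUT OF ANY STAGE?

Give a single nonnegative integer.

Input: [6, 0, 6, 7] (max |s|=7)
Stage 1 (SUM): sum[0..0]=6, sum[0..1]=6, sum[0..2]=12, sum[0..3]=19 -> [6, 6, 12, 19] (max |s|=19)
Stage 2 (OFFSET -5): 6+-5=1, 6+-5=1, 12+-5=7, 19+-5=14 -> [1, 1, 7, 14] (max |s|=14)
Stage 3 (AMPLIFY -1): 1*-1=-1, 1*-1=-1, 7*-1=-7, 14*-1=-14 -> [-1, -1, -7, -14] (max |s|=14)
Overall max amplitude: 19

Answer: 19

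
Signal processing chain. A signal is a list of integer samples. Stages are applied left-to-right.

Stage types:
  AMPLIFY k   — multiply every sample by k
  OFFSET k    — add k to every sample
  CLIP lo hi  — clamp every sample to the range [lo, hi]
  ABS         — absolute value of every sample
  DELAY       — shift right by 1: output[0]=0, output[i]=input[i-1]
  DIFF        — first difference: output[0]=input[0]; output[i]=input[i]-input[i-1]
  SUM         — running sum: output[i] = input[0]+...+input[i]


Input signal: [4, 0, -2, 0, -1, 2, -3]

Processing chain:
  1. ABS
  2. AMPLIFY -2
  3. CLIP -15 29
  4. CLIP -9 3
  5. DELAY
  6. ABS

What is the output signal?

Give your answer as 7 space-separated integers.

Input: [4, 0, -2, 0, -1, 2, -3]
Stage 1 (ABS): |4|=4, |0|=0, |-2|=2, |0|=0, |-1|=1, |2|=2, |-3|=3 -> [4, 0, 2, 0, 1, 2, 3]
Stage 2 (AMPLIFY -2): 4*-2=-8, 0*-2=0, 2*-2=-4, 0*-2=0, 1*-2=-2, 2*-2=-4, 3*-2=-6 -> [-8, 0, -4, 0, -2, -4, -6]
Stage 3 (CLIP -15 29): clip(-8,-15,29)=-8, clip(0,-15,29)=0, clip(-4,-15,29)=-4, clip(0,-15,29)=0, clip(-2,-15,29)=-2, clip(-4,-15,29)=-4, clip(-6,-15,29)=-6 -> [-8, 0, -4, 0, -2, -4, -6]
Stage 4 (CLIP -9 3): clip(-8,-9,3)=-8, clip(0,-9,3)=0, clip(-4,-9,3)=-4, clip(0,-9,3)=0, clip(-2,-9,3)=-2, clip(-4,-9,3)=-4, clip(-6,-9,3)=-6 -> [-8, 0, -4, 0, -2, -4, -6]
Stage 5 (DELAY): [0, -8, 0, -4, 0, -2, -4] = [0, -8, 0, -4, 0, -2, -4] -> [0, -8, 0, -4, 0, -2, -4]
Stage 6 (ABS): |0|=0, |-8|=8, |0|=0, |-4|=4, |0|=0, |-2|=2, |-4|=4 -> [0, 8, 0, 4, 0, 2, 4]

Answer: 0 8 0 4 0 2 4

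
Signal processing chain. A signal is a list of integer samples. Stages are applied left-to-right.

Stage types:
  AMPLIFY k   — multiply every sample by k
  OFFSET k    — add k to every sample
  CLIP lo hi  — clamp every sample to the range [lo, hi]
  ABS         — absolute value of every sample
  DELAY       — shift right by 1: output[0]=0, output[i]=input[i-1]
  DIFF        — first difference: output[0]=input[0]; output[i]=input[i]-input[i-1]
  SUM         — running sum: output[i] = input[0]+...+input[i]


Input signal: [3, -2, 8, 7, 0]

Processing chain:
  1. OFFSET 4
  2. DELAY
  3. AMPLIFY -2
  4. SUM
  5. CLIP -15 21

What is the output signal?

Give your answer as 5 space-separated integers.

Answer: 0 -14 -15 -15 -15

Derivation:
Input: [3, -2, 8, 7, 0]
Stage 1 (OFFSET 4): 3+4=7, -2+4=2, 8+4=12, 7+4=11, 0+4=4 -> [7, 2, 12, 11, 4]
Stage 2 (DELAY): [0, 7, 2, 12, 11] = [0, 7, 2, 12, 11] -> [0, 7, 2, 12, 11]
Stage 3 (AMPLIFY -2): 0*-2=0, 7*-2=-14, 2*-2=-4, 12*-2=-24, 11*-2=-22 -> [0, -14, -4, -24, -22]
Stage 4 (SUM): sum[0..0]=0, sum[0..1]=-14, sum[0..2]=-18, sum[0..3]=-42, sum[0..4]=-64 -> [0, -14, -18, -42, -64]
Stage 5 (CLIP -15 21): clip(0,-15,21)=0, clip(-14,-15,21)=-14, clip(-18,-15,21)=-15, clip(-42,-15,21)=-15, clip(-64,-15,21)=-15 -> [0, -14, -15, -15, -15]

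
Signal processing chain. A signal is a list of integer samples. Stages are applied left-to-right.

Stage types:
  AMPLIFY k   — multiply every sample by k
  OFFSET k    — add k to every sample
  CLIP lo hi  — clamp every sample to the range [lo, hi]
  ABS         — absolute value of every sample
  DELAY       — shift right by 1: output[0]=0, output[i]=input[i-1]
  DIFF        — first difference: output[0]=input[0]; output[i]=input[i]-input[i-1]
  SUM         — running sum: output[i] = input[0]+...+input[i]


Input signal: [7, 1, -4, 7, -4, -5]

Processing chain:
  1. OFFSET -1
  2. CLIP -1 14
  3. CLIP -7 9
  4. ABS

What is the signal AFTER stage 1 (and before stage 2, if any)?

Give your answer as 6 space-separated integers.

Answer: 6 0 -5 6 -5 -6

Derivation:
Input: [7, 1, -4, 7, -4, -5]
Stage 1 (OFFSET -1): 7+-1=6, 1+-1=0, -4+-1=-5, 7+-1=6, -4+-1=-5, -5+-1=-6 -> [6, 0, -5, 6, -5, -6]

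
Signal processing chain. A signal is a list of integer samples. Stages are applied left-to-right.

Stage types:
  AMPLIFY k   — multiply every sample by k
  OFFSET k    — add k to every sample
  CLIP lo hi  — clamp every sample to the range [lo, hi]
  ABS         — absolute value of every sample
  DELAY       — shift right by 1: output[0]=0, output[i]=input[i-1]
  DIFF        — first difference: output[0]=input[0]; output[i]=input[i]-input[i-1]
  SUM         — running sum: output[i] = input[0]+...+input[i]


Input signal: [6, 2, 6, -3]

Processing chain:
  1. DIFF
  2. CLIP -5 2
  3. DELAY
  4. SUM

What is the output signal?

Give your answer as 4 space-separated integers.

Answer: 0 2 -2 0

Derivation:
Input: [6, 2, 6, -3]
Stage 1 (DIFF): s[0]=6, 2-6=-4, 6-2=4, -3-6=-9 -> [6, -4, 4, -9]
Stage 2 (CLIP -5 2): clip(6,-5,2)=2, clip(-4,-5,2)=-4, clip(4,-5,2)=2, clip(-9,-5,2)=-5 -> [2, -4, 2, -5]
Stage 3 (DELAY): [0, 2, -4, 2] = [0, 2, -4, 2] -> [0, 2, -4, 2]
Stage 4 (SUM): sum[0..0]=0, sum[0..1]=2, sum[0..2]=-2, sum[0..3]=0 -> [0, 2, -2, 0]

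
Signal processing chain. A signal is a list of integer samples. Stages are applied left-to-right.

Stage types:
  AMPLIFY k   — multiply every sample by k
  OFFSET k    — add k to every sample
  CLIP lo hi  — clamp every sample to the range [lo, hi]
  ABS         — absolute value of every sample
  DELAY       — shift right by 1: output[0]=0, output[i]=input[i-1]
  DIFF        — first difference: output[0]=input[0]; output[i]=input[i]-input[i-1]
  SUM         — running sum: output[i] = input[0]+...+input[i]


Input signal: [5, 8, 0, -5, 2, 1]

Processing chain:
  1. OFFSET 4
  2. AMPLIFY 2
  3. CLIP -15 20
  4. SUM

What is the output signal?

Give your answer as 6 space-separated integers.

Input: [5, 8, 0, -5, 2, 1]
Stage 1 (OFFSET 4): 5+4=9, 8+4=12, 0+4=4, -5+4=-1, 2+4=6, 1+4=5 -> [9, 12, 4, -1, 6, 5]
Stage 2 (AMPLIFY 2): 9*2=18, 12*2=24, 4*2=8, -1*2=-2, 6*2=12, 5*2=10 -> [18, 24, 8, -2, 12, 10]
Stage 3 (CLIP -15 20): clip(18,-15,20)=18, clip(24,-15,20)=20, clip(8,-15,20)=8, clip(-2,-15,20)=-2, clip(12,-15,20)=12, clip(10,-15,20)=10 -> [18, 20, 8, -2, 12, 10]
Stage 4 (SUM): sum[0..0]=18, sum[0..1]=38, sum[0..2]=46, sum[0..3]=44, sum[0..4]=56, sum[0..5]=66 -> [18, 38, 46, 44, 56, 66]

Answer: 18 38 46 44 56 66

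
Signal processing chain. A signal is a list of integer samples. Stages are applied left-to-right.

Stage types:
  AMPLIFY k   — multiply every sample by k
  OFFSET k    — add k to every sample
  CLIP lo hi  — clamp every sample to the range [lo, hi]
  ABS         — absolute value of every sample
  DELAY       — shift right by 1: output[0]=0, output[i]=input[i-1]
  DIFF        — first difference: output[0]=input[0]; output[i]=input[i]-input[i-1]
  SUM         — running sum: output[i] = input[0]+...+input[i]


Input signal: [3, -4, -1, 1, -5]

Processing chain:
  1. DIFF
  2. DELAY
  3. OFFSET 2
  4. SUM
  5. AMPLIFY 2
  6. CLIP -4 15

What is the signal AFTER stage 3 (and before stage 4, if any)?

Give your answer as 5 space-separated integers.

Answer: 2 5 -5 5 4

Derivation:
Input: [3, -4, -1, 1, -5]
Stage 1 (DIFF): s[0]=3, -4-3=-7, -1--4=3, 1--1=2, -5-1=-6 -> [3, -7, 3, 2, -6]
Stage 2 (DELAY): [0, 3, -7, 3, 2] = [0, 3, -7, 3, 2] -> [0, 3, -7, 3, 2]
Stage 3 (OFFSET 2): 0+2=2, 3+2=5, -7+2=-5, 3+2=5, 2+2=4 -> [2, 5, -5, 5, 4]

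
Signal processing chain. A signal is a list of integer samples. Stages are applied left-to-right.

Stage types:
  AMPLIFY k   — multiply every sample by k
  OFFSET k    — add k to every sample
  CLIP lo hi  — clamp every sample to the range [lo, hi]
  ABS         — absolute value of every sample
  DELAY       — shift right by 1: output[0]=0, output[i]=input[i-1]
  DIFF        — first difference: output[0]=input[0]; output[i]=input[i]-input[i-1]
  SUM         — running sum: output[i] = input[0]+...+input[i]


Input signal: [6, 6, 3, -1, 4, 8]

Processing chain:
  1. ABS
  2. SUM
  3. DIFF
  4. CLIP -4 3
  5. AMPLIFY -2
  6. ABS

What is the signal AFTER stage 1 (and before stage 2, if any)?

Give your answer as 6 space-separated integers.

Input: [6, 6, 3, -1, 4, 8]
Stage 1 (ABS): |6|=6, |6|=6, |3|=3, |-1|=1, |4|=4, |8|=8 -> [6, 6, 3, 1, 4, 8]

Answer: 6 6 3 1 4 8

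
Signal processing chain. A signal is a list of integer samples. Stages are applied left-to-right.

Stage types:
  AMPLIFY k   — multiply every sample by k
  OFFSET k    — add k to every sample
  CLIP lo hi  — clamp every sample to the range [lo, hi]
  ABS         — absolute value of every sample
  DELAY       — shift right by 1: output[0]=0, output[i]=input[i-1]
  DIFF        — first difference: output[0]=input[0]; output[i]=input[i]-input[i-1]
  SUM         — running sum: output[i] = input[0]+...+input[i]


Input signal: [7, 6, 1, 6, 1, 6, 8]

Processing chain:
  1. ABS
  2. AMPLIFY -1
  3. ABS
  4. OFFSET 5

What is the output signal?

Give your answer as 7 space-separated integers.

Input: [7, 6, 1, 6, 1, 6, 8]
Stage 1 (ABS): |7|=7, |6|=6, |1|=1, |6|=6, |1|=1, |6|=6, |8|=8 -> [7, 6, 1, 6, 1, 6, 8]
Stage 2 (AMPLIFY -1): 7*-1=-7, 6*-1=-6, 1*-1=-1, 6*-1=-6, 1*-1=-1, 6*-1=-6, 8*-1=-8 -> [-7, -6, -1, -6, -1, -6, -8]
Stage 3 (ABS): |-7|=7, |-6|=6, |-1|=1, |-6|=6, |-1|=1, |-6|=6, |-8|=8 -> [7, 6, 1, 6, 1, 6, 8]
Stage 4 (OFFSET 5): 7+5=12, 6+5=11, 1+5=6, 6+5=11, 1+5=6, 6+5=11, 8+5=13 -> [12, 11, 6, 11, 6, 11, 13]

Answer: 12 11 6 11 6 11 13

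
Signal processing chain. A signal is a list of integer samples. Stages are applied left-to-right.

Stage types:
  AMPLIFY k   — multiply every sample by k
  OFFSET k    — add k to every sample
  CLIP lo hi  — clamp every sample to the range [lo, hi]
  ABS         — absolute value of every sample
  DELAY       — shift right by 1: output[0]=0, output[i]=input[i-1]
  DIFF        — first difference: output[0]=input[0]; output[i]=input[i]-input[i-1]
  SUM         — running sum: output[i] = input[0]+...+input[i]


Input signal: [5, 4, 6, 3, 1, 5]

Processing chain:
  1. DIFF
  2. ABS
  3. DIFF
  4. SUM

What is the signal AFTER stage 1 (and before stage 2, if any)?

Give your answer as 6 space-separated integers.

Answer: 5 -1 2 -3 -2 4

Derivation:
Input: [5, 4, 6, 3, 1, 5]
Stage 1 (DIFF): s[0]=5, 4-5=-1, 6-4=2, 3-6=-3, 1-3=-2, 5-1=4 -> [5, -1, 2, -3, -2, 4]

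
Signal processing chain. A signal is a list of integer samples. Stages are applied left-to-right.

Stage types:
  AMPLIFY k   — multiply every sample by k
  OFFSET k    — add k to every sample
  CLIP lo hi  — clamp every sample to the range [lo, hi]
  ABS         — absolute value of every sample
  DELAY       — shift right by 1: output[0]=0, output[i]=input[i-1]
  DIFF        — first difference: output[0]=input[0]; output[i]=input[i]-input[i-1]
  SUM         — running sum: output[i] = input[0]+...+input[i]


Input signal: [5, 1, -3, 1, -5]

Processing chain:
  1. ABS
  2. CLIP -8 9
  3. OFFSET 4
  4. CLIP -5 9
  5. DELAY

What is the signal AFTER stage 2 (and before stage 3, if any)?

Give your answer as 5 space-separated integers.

Answer: 5 1 3 1 5

Derivation:
Input: [5, 1, -3, 1, -5]
Stage 1 (ABS): |5|=5, |1|=1, |-3|=3, |1|=1, |-5|=5 -> [5, 1, 3, 1, 5]
Stage 2 (CLIP -8 9): clip(5,-8,9)=5, clip(1,-8,9)=1, clip(3,-8,9)=3, clip(1,-8,9)=1, clip(5,-8,9)=5 -> [5, 1, 3, 1, 5]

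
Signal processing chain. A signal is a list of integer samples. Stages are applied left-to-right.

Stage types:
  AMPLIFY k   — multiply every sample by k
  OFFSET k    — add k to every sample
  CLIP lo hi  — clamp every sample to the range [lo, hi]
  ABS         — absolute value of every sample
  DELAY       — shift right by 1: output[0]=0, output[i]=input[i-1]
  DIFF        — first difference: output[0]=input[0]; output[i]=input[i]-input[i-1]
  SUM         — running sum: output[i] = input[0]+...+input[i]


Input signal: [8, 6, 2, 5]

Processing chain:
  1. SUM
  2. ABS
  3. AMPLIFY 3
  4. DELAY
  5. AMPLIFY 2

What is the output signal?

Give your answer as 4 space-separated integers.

Input: [8, 6, 2, 5]
Stage 1 (SUM): sum[0..0]=8, sum[0..1]=14, sum[0..2]=16, sum[0..3]=21 -> [8, 14, 16, 21]
Stage 2 (ABS): |8|=8, |14|=14, |16|=16, |21|=21 -> [8, 14, 16, 21]
Stage 3 (AMPLIFY 3): 8*3=24, 14*3=42, 16*3=48, 21*3=63 -> [24, 42, 48, 63]
Stage 4 (DELAY): [0, 24, 42, 48] = [0, 24, 42, 48] -> [0, 24, 42, 48]
Stage 5 (AMPLIFY 2): 0*2=0, 24*2=48, 42*2=84, 48*2=96 -> [0, 48, 84, 96]

Answer: 0 48 84 96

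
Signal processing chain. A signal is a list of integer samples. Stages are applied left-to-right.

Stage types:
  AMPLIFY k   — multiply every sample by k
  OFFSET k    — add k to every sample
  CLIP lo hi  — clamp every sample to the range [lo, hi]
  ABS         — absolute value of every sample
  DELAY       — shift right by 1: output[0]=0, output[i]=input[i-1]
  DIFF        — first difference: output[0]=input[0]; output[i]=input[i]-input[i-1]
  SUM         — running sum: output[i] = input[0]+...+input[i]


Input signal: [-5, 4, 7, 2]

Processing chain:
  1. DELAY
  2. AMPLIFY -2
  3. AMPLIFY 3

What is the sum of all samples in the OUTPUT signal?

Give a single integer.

Answer: -36

Derivation:
Input: [-5, 4, 7, 2]
Stage 1 (DELAY): [0, -5, 4, 7] = [0, -5, 4, 7] -> [0, -5, 4, 7]
Stage 2 (AMPLIFY -2): 0*-2=0, -5*-2=10, 4*-2=-8, 7*-2=-14 -> [0, 10, -8, -14]
Stage 3 (AMPLIFY 3): 0*3=0, 10*3=30, -8*3=-24, -14*3=-42 -> [0, 30, -24, -42]
Output sum: -36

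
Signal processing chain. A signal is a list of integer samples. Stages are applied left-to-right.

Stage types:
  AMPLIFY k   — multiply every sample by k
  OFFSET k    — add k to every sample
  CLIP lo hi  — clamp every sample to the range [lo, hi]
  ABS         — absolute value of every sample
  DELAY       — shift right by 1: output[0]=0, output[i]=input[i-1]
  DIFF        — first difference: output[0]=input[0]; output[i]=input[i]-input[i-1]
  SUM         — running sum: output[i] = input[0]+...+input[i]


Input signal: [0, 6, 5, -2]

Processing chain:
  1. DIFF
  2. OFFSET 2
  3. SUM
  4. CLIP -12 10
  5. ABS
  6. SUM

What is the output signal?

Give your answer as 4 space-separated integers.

Input: [0, 6, 5, -2]
Stage 1 (DIFF): s[0]=0, 6-0=6, 5-6=-1, -2-5=-7 -> [0, 6, -1, -7]
Stage 2 (OFFSET 2): 0+2=2, 6+2=8, -1+2=1, -7+2=-5 -> [2, 8, 1, -5]
Stage 3 (SUM): sum[0..0]=2, sum[0..1]=10, sum[0..2]=11, sum[0..3]=6 -> [2, 10, 11, 6]
Stage 4 (CLIP -12 10): clip(2,-12,10)=2, clip(10,-12,10)=10, clip(11,-12,10)=10, clip(6,-12,10)=6 -> [2, 10, 10, 6]
Stage 5 (ABS): |2|=2, |10|=10, |10|=10, |6|=6 -> [2, 10, 10, 6]
Stage 6 (SUM): sum[0..0]=2, sum[0..1]=12, sum[0..2]=22, sum[0..3]=28 -> [2, 12, 22, 28]

Answer: 2 12 22 28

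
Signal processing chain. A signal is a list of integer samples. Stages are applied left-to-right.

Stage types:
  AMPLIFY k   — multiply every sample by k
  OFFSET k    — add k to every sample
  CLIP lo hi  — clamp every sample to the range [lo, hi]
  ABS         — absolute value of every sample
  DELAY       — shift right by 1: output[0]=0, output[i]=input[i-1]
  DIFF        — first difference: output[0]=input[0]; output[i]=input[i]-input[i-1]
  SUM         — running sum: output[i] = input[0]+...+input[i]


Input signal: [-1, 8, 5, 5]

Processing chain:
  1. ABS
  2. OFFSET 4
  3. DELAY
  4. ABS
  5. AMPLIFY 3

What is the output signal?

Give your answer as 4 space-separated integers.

Answer: 0 15 36 27

Derivation:
Input: [-1, 8, 5, 5]
Stage 1 (ABS): |-1|=1, |8|=8, |5|=5, |5|=5 -> [1, 8, 5, 5]
Stage 2 (OFFSET 4): 1+4=5, 8+4=12, 5+4=9, 5+4=9 -> [5, 12, 9, 9]
Stage 3 (DELAY): [0, 5, 12, 9] = [0, 5, 12, 9] -> [0, 5, 12, 9]
Stage 4 (ABS): |0|=0, |5|=5, |12|=12, |9|=9 -> [0, 5, 12, 9]
Stage 5 (AMPLIFY 3): 0*3=0, 5*3=15, 12*3=36, 9*3=27 -> [0, 15, 36, 27]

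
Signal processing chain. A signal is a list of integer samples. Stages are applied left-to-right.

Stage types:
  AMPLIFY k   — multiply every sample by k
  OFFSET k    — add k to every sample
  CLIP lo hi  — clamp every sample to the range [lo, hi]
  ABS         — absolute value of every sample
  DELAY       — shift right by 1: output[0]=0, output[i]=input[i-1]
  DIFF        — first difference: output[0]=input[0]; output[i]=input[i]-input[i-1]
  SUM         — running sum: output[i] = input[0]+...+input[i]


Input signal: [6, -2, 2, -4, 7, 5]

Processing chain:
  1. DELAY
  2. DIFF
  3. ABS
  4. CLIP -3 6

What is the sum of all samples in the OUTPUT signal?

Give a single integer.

Answer: 28

Derivation:
Input: [6, -2, 2, -4, 7, 5]
Stage 1 (DELAY): [0, 6, -2, 2, -4, 7] = [0, 6, -2, 2, -4, 7] -> [0, 6, -2, 2, -4, 7]
Stage 2 (DIFF): s[0]=0, 6-0=6, -2-6=-8, 2--2=4, -4-2=-6, 7--4=11 -> [0, 6, -8, 4, -6, 11]
Stage 3 (ABS): |0|=0, |6|=6, |-8|=8, |4|=4, |-6|=6, |11|=11 -> [0, 6, 8, 4, 6, 11]
Stage 4 (CLIP -3 6): clip(0,-3,6)=0, clip(6,-3,6)=6, clip(8,-3,6)=6, clip(4,-3,6)=4, clip(6,-3,6)=6, clip(11,-3,6)=6 -> [0, 6, 6, 4, 6, 6]
Output sum: 28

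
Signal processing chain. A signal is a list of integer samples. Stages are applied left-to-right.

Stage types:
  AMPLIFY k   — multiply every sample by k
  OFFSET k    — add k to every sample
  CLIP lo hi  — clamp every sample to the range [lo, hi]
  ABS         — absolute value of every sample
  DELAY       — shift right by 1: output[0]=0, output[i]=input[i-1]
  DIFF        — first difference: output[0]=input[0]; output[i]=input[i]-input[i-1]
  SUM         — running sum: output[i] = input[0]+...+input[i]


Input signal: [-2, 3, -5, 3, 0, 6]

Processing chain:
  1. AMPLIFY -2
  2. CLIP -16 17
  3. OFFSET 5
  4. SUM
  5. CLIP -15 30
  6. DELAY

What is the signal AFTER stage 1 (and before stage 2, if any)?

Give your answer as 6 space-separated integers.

Answer: 4 -6 10 -6 0 -12

Derivation:
Input: [-2, 3, -5, 3, 0, 6]
Stage 1 (AMPLIFY -2): -2*-2=4, 3*-2=-6, -5*-2=10, 3*-2=-6, 0*-2=0, 6*-2=-12 -> [4, -6, 10, -6, 0, -12]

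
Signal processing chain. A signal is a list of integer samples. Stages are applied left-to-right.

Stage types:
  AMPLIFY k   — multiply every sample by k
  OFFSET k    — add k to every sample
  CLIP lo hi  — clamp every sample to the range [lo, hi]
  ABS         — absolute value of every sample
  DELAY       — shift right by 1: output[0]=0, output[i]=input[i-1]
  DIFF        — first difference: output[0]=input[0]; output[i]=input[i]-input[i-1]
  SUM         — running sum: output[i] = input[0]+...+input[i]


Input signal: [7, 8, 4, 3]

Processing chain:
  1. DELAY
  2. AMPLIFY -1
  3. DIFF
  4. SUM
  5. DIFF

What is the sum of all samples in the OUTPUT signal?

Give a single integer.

Input: [7, 8, 4, 3]
Stage 1 (DELAY): [0, 7, 8, 4] = [0, 7, 8, 4] -> [0, 7, 8, 4]
Stage 2 (AMPLIFY -1): 0*-1=0, 7*-1=-7, 8*-1=-8, 4*-1=-4 -> [0, -7, -8, -4]
Stage 3 (DIFF): s[0]=0, -7-0=-7, -8--7=-1, -4--8=4 -> [0, -7, -1, 4]
Stage 4 (SUM): sum[0..0]=0, sum[0..1]=-7, sum[0..2]=-8, sum[0..3]=-4 -> [0, -7, -8, -4]
Stage 5 (DIFF): s[0]=0, -7-0=-7, -8--7=-1, -4--8=4 -> [0, -7, -1, 4]
Output sum: -4

Answer: -4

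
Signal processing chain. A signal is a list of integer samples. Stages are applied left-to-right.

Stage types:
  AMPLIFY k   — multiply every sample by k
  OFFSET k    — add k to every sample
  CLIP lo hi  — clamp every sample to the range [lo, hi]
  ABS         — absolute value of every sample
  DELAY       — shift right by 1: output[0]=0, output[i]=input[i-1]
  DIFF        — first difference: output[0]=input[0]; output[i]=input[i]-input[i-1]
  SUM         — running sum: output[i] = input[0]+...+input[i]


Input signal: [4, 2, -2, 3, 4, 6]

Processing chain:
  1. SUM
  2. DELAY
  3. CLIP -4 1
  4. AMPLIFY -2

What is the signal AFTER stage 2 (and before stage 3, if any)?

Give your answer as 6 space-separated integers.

Input: [4, 2, -2, 3, 4, 6]
Stage 1 (SUM): sum[0..0]=4, sum[0..1]=6, sum[0..2]=4, sum[0..3]=7, sum[0..4]=11, sum[0..5]=17 -> [4, 6, 4, 7, 11, 17]
Stage 2 (DELAY): [0, 4, 6, 4, 7, 11] = [0, 4, 6, 4, 7, 11] -> [0, 4, 6, 4, 7, 11]

Answer: 0 4 6 4 7 11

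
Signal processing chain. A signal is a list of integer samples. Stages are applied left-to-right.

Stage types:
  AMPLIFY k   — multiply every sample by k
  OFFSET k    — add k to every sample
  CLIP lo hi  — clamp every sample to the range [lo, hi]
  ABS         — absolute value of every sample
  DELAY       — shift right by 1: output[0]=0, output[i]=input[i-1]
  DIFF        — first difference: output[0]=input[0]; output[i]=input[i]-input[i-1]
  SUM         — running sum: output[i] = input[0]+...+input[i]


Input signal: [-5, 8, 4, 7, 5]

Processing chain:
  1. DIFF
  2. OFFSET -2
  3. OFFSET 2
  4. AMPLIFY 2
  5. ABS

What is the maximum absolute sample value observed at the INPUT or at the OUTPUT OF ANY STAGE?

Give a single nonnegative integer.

Answer: 26

Derivation:
Input: [-5, 8, 4, 7, 5] (max |s|=8)
Stage 1 (DIFF): s[0]=-5, 8--5=13, 4-8=-4, 7-4=3, 5-7=-2 -> [-5, 13, -4, 3, -2] (max |s|=13)
Stage 2 (OFFSET -2): -5+-2=-7, 13+-2=11, -4+-2=-6, 3+-2=1, -2+-2=-4 -> [-7, 11, -6, 1, -4] (max |s|=11)
Stage 3 (OFFSET 2): -7+2=-5, 11+2=13, -6+2=-4, 1+2=3, -4+2=-2 -> [-5, 13, -4, 3, -2] (max |s|=13)
Stage 4 (AMPLIFY 2): -5*2=-10, 13*2=26, -4*2=-8, 3*2=6, -2*2=-4 -> [-10, 26, -8, 6, -4] (max |s|=26)
Stage 5 (ABS): |-10|=10, |26|=26, |-8|=8, |6|=6, |-4|=4 -> [10, 26, 8, 6, 4] (max |s|=26)
Overall max amplitude: 26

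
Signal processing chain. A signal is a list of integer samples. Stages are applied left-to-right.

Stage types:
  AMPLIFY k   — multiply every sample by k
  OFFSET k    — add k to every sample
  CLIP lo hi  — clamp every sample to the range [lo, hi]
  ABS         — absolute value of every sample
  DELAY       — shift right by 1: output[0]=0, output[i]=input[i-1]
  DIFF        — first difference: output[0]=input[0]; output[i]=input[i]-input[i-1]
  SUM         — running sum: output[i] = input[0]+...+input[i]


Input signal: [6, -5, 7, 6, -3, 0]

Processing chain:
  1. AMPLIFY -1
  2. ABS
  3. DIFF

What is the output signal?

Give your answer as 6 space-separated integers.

Answer: 6 -1 2 -1 -3 -3

Derivation:
Input: [6, -5, 7, 6, -3, 0]
Stage 1 (AMPLIFY -1): 6*-1=-6, -5*-1=5, 7*-1=-7, 6*-1=-6, -3*-1=3, 0*-1=0 -> [-6, 5, -7, -6, 3, 0]
Stage 2 (ABS): |-6|=6, |5|=5, |-7|=7, |-6|=6, |3|=3, |0|=0 -> [6, 5, 7, 6, 3, 0]
Stage 3 (DIFF): s[0]=6, 5-6=-1, 7-5=2, 6-7=-1, 3-6=-3, 0-3=-3 -> [6, -1, 2, -1, -3, -3]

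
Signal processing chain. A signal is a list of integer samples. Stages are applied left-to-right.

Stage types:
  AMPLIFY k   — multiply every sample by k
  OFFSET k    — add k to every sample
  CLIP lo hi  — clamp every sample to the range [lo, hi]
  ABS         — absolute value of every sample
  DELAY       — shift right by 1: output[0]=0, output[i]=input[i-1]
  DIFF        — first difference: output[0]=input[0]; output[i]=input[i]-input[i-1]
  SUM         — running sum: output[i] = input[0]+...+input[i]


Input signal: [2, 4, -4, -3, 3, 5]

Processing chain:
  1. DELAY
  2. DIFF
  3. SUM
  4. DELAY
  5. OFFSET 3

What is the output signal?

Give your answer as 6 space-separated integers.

Answer: 3 3 5 7 -1 0

Derivation:
Input: [2, 4, -4, -3, 3, 5]
Stage 1 (DELAY): [0, 2, 4, -4, -3, 3] = [0, 2, 4, -4, -3, 3] -> [0, 2, 4, -4, -3, 3]
Stage 2 (DIFF): s[0]=0, 2-0=2, 4-2=2, -4-4=-8, -3--4=1, 3--3=6 -> [0, 2, 2, -8, 1, 6]
Stage 3 (SUM): sum[0..0]=0, sum[0..1]=2, sum[0..2]=4, sum[0..3]=-4, sum[0..4]=-3, sum[0..5]=3 -> [0, 2, 4, -4, -3, 3]
Stage 4 (DELAY): [0, 0, 2, 4, -4, -3] = [0, 0, 2, 4, -4, -3] -> [0, 0, 2, 4, -4, -3]
Stage 5 (OFFSET 3): 0+3=3, 0+3=3, 2+3=5, 4+3=7, -4+3=-1, -3+3=0 -> [3, 3, 5, 7, -1, 0]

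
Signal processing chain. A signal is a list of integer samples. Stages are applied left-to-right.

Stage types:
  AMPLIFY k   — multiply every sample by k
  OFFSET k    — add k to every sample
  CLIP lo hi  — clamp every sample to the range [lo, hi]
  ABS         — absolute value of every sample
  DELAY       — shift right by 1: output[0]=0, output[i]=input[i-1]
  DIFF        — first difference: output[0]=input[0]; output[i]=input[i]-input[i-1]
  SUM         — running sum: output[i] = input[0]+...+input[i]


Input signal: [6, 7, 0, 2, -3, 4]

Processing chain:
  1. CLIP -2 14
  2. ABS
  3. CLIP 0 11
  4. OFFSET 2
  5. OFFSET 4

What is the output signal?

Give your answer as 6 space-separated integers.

Answer: 12 13 6 8 8 10

Derivation:
Input: [6, 7, 0, 2, -3, 4]
Stage 1 (CLIP -2 14): clip(6,-2,14)=6, clip(7,-2,14)=7, clip(0,-2,14)=0, clip(2,-2,14)=2, clip(-3,-2,14)=-2, clip(4,-2,14)=4 -> [6, 7, 0, 2, -2, 4]
Stage 2 (ABS): |6|=6, |7|=7, |0|=0, |2|=2, |-2|=2, |4|=4 -> [6, 7, 0, 2, 2, 4]
Stage 3 (CLIP 0 11): clip(6,0,11)=6, clip(7,0,11)=7, clip(0,0,11)=0, clip(2,0,11)=2, clip(2,0,11)=2, clip(4,0,11)=4 -> [6, 7, 0, 2, 2, 4]
Stage 4 (OFFSET 2): 6+2=8, 7+2=9, 0+2=2, 2+2=4, 2+2=4, 4+2=6 -> [8, 9, 2, 4, 4, 6]
Stage 5 (OFFSET 4): 8+4=12, 9+4=13, 2+4=6, 4+4=8, 4+4=8, 6+4=10 -> [12, 13, 6, 8, 8, 10]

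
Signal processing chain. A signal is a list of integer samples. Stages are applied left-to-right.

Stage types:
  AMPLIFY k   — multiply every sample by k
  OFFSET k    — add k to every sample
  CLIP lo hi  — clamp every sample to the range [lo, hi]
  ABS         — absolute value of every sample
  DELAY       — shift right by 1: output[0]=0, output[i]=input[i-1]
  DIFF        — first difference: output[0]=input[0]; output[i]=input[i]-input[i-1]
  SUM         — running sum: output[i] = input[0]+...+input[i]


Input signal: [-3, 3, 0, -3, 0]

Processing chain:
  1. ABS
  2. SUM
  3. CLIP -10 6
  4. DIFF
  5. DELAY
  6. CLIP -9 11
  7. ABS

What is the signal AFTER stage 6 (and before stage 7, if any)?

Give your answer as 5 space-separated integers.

Input: [-3, 3, 0, -3, 0]
Stage 1 (ABS): |-3|=3, |3|=3, |0|=0, |-3|=3, |0|=0 -> [3, 3, 0, 3, 0]
Stage 2 (SUM): sum[0..0]=3, sum[0..1]=6, sum[0..2]=6, sum[0..3]=9, sum[0..4]=9 -> [3, 6, 6, 9, 9]
Stage 3 (CLIP -10 6): clip(3,-10,6)=3, clip(6,-10,6)=6, clip(6,-10,6)=6, clip(9,-10,6)=6, clip(9,-10,6)=6 -> [3, 6, 6, 6, 6]
Stage 4 (DIFF): s[0]=3, 6-3=3, 6-6=0, 6-6=0, 6-6=0 -> [3, 3, 0, 0, 0]
Stage 5 (DELAY): [0, 3, 3, 0, 0] = [0, 3, 3, 0, 0] -> [0, 3, 3, 0, 0]
Stage 6 (CLIP -9 11): clip(0,-9,11)=0, clip(3,-9,11)=3, clip(3,-9,11)=3, clip(0,-9,11)=0, clip(0,-9,11)=0 -> [0, 3, 3, 0, 0]

Answer: 0 3 3 0 0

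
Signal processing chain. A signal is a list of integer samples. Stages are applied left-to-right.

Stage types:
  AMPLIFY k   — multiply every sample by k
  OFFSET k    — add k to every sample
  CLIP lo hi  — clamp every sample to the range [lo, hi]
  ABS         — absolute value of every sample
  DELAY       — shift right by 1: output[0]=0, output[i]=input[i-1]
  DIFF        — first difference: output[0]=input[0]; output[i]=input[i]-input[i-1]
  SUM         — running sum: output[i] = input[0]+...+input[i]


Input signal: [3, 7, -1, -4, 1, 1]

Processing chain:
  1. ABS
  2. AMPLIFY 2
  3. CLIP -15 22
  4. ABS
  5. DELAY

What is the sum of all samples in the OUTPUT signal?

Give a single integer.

Answer: 32

Derivation:
Input: [3, 7, -1, -4, 1, 1]
Stage 1 (ABS): |3|=3, |7|=7, |-1|=1, |-4|=4, |1|=1, |1|=1 -> [3, 7, 1, 4, 1, 1]
Stage 2 (AMPLIFY 2): 3*2=6, 7*2=14, 1*2=2, 4*2=8, 1*2=2, 1*2=2 -> [6, 14, 2, 8, 2, 2]
Stage 3 (CLIP -15 22): clip(6,-15,22)=6, clip(14,-15,22)=14, clip(2,-15,22)=2, clip(8,-15,22)=8, clip(2,-15,22)=2, clip(2,-15,22)=2 -> [6, 14, 2, 8, 2, 2]
Stage 4 (ABS): |6|=6, |14|=14, |2|=2, |8|=8, |2|=2, |2|=2 -> [6, 14, 2, 8, 2, 2]
Stage 5 (DELAY): [0, 6, 14, 2, 8, 2] = [0, 6, 14, 2, 8, 2] -> [0, 6, 14, 2, 8, 2]
Output sum: 32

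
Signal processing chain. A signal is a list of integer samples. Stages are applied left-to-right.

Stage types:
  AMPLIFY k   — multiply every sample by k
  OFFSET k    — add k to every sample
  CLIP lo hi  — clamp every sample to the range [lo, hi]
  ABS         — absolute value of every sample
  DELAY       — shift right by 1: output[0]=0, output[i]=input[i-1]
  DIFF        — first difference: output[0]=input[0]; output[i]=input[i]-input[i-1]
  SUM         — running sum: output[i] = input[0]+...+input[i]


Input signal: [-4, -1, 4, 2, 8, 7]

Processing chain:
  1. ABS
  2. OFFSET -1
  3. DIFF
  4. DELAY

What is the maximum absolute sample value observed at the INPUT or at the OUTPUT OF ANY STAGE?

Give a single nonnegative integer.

Answer: 8

Derivation:
Input: [-4, -1, 4, 2, 8, 7] (max |s|=8)
Stage 1 (ABS): |-4|=4, |-1|=1, |4|=4, |2|=2, |8|=8, |7|=7 -> [4, 1, 4, 2, 8, 7] (max |s|=8)
Stage 2 (OFFSET -1): 4+-1=3, 1+-1=0, 4+-1=3, 2+-1=1, 8+-1=7, 7+-1=6 -> [3, 0, 3, 1, 7, 6] (max |s|=7)
Stage 3 (DIFF): s[0]=3, 0-3=-3, 3-0=3, 1-3=-2, 7-1=6, 6-7=-1 -> [3, -3, 3, -2, 6, -1] (max |s|=6)
Stage 4 (DELAY): [0, 3, -3, 3, -2, 6] = [0, 3, -3, 3, -2, 6] -> [0, 3, -3, 3, -2, 6] (max |s|=6)
Overall max amplitude: 8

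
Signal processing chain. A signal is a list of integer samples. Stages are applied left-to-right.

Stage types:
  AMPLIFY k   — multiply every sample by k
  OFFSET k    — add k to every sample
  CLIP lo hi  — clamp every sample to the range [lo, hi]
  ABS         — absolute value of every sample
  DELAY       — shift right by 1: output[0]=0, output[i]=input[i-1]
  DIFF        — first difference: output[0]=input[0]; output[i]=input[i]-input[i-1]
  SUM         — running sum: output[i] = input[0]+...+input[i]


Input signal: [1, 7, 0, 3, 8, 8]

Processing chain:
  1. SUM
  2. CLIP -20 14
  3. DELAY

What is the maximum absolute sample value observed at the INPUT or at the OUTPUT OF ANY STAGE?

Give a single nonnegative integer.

Answer: 27

Derivation:
Input: [1, 7, 0, 3, 8, 8] (max |s|=8)
Stage 1 (SUM): sum[0..0]=1, sum[0..1]=8, sum[0..2]=8, sum[0..3]=11, sum[0..4]=19, sum[0..5]=27 -> [1, 8, 8, 11, 19, 27] (max |s|=27)
Stage 2 (CLIP -20 14): clip(1,-20,14)=1, clip(8,-20,14)=8, clip(8,-20,14)=8, clip(11,-20,14)=11, clip(19,-20,14)=14, clip(27,-20,14)=14 -> [1, 8, 8, 11, 14, 14] (max |s|=14)
Stage 3 (DELAY): [0, 1, 8, 8, 11, 14] = [0, 1, 8, 8, 11, 14] -> [0, 1, 8, 8, 11, 14] (max |s|=14)
Overall max amplitude: 27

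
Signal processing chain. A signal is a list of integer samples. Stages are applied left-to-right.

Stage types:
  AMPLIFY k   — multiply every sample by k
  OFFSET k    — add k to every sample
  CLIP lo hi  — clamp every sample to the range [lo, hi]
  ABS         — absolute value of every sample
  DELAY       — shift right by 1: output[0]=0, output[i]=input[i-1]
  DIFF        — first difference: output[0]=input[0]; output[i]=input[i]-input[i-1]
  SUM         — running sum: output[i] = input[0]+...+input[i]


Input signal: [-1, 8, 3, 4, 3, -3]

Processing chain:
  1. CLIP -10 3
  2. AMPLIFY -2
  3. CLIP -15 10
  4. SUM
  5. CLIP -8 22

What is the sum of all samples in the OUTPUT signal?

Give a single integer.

Input: [-1, 8, 3, 4, 3, -3]
Stage 1 (CLIP -10 3): clip(-1,-10,3)=-1, clip(8,-10,3)=3, clip(3,-10,3)=3, clip(4,-10,3)=3, clip(3,-10,3)=3, clip(-3,-10,3)=-3 -> [-1, 3, 3, 3, 3, -3]
Stage 2 (AMPLIFY -2): -1*-2=2, 3*-2=-6, 3*-2=-6, 3*-2=-6, 3*-2=-6, -3*-2=6 -> [2, -6, -6, -6, -6, 6]
Stage 3 (CLIP -15 10): clip(2,-15,10)=2, clip(-6,-15,10)=-6, clip(-6,-15,10)=-6, clip(-6,-15,10)=-6, clip(-6,-15,10)=-6, clip(6,-15,10)=6 -> [2, -6, -6, -6, -6, 6]
Stage 4 (SUM): sum[0..0]=2, sum[0..1]=-4, sum[0..2]=-10, sum[0..3]=-16, sum[0..4]=-22, sum[0..5]=-16 -> [2, -4, -10, -16, -22, -16]
Stage 5 (CLIP -8 22): clip(2,-8,22)=2, clip(-4,-8,22)=-4, clip(-10,-8,22)=-8, clip(-16,-8,22)=-8, clip(-22,-8,22)=-8, clip(-16,-8,22)=-8 -> [2, -4, -8, -8, -8, -8]
Output sum: -34

Answer: -34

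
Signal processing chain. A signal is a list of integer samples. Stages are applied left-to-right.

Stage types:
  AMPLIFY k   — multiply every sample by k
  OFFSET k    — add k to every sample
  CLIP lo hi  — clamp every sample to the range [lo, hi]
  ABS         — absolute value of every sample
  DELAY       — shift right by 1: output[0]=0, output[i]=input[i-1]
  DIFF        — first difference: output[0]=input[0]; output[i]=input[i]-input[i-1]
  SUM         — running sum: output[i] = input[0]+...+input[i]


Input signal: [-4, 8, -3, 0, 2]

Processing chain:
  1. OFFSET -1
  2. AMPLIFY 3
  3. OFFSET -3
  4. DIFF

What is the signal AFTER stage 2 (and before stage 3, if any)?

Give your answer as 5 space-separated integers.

Answer: -15 21 -12 -3 3

Derivation:
Input: [-4, 8, -3, 0, 2]
Stage 1 (OFFSET -1): -4+-1=-5, 8+-1=7, -3+-1=-4, 0+-1=-1, 2+-1=1 -> [-5, 7, -4, -1, 1]
Stage 2 (AMPLIFY 3): -5*3=-15, 7*3=21, -4*3=-12, -1*3=-3, 1*3=3 -> [-15, 21, -12, -3, 3]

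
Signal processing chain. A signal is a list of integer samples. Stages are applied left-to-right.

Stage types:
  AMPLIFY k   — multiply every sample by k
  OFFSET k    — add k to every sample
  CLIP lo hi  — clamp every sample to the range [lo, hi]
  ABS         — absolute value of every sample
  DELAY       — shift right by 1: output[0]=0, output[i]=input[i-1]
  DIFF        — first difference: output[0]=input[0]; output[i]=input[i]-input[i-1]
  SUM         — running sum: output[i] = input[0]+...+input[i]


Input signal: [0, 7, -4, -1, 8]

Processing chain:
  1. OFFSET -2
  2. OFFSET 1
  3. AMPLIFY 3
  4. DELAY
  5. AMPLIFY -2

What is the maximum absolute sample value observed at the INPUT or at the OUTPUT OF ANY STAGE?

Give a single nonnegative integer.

Answer: 36

Derivation:
Input: [0, 7, -4, -1, 8] (max |s|=8)
Stage 1 (OFFSET -2): 0+-2=-2, 7+-2=5, -4+-2=-6, -1+-2=-3, 8+-2=6 -> [-2, 5, -6, -3, 6] (max |s|=6)
Stage 2 (OFFSET 1): -2+1=-1, 5+1=6, -6+1=-5, -3+1=-2, 6+1=7 -> [-1, 6, -5, -2, 7] (max |s|=7)
Stage 3 (AMPLIFY 3): -1*3=-3, 6*3=18, -5*3=-15, -2*3=-6, 7*3=21 -> [-3, 18, -15, -6, 21] (max |s|=21)
Stage 4 (DELAY): [0, -3, 18, -15, -6] = [0, -3, 18, -15, -6] -> [0, -3, 18, -15, -6] (max |s|=18)
Stage 5 (AMPLIFY -2): 0*-2=0, -3*-2=6, 18*-2=-36, -15*-2=30, -6*-2=12 -> [0, 6, -36, 30, 12] (max |s|=36)
Overall max amplitude: 36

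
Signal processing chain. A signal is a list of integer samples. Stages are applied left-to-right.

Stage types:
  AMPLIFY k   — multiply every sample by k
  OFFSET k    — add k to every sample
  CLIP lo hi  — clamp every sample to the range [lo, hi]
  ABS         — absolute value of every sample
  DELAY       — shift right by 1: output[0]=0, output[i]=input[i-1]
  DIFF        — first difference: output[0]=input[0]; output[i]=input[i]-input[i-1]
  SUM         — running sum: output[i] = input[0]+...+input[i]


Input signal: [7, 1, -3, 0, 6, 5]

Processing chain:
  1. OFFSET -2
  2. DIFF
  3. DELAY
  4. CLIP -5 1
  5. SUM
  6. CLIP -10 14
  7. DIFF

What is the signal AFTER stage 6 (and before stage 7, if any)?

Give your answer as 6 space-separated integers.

Input: [7, 1, -3, 0, 6, 5]
Stage 1 (OFFSET -2): 7+-2=5, 1+-2=-1, -3+-2=-5, 0+-2=-2, 6+-2=4, 5+-2=3 -> [5, -1, -5, -2, 4, 3]
Stage 2 (DIFF): s[0]=5, -1-5=-6, -5--1=-4, -2--5=3, 4--2=6, 3-4=-1 -> [5, -6, -4, 3, 6, -1]
Stage 3 (DELAY): [0, 5, -6, -4, 3, 6] = [0, 5, -6, -4, 3, 6] -> [0, 5, -6, -4, 3, 6]
Stage 4 (CLIP -5 1): clip(0,-5,1)=0, clip(5,-5,1)=1, clip(-6,-5,1)=-5, clip(-4,-5,1)=-4, clip(3,-5,1)=1, clip(6,-5,1)=1 -> [0, 1, -5, -4, 1, 1]
Stage 5 (SUM): sum[0..0]=0, sum[0..1]=1, sum[0..2]=-4, sum[0..3]=-8, sum[0..4]=-7, sum[0..5]=-6 -> [0, 1, -4, -8, -7, -6]
Stage 6 (CLIP -10 14): clip(0,-10,14)=0, clip(1,-10,14)=1, clip(-4,-10,14)=-4, clip(-8,-10,14)=-8, clip(-7,-10,14)=-7, clip(-6,-10,14)=-6 -> [0, 1, -4, -8, -7, -6]

Answer: 0 1 -4 -8 -7 -6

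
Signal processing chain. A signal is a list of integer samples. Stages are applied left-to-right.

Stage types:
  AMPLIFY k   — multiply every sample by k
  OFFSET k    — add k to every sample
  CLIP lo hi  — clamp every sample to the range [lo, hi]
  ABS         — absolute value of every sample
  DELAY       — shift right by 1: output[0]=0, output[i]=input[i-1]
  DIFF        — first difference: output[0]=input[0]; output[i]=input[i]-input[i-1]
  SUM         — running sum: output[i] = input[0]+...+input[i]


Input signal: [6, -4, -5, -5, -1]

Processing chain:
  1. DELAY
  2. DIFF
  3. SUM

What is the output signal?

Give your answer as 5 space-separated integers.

Answer: 0 6 -4 -5 -5

Derivation:
Input: [6, -4, -5, -5, -1]
Stage 1 (DELAY): [0, 6, -4, -5, -5] = [0, 6, -4, -5, -5] -> [0, 6, -4, -5, -5]
Stage 2 (DIFF): s[0]=0, 6-0=6, -4-6=-10, -5--4=-1, -5--5=0 -> [0, 6, -10, -1, 0]
Stage 3 (SUM): sum[0..0]=0, sum[0..1]=6, sum[0..2]=-4, sum[0..3]=-5, sum[0..4]=-5 -> [0, 6, -4, -5, -5]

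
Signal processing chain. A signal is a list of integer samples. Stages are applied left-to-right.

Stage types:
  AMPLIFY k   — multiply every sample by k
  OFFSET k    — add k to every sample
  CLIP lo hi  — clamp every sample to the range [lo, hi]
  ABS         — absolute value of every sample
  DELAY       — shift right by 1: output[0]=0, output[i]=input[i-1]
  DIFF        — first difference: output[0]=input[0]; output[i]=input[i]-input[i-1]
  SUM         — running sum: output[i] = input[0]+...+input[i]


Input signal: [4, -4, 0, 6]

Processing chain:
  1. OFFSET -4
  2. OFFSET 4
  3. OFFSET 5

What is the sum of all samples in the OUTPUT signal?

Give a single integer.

Input: [4, -4, 0, 6]
Stage 1 (OFFSET -4): 4+-4=0, -4+-4=-8, 0+-4=-4, 6+-4=2 -> [0, -8, -4, 2]
Stage 2 (OFFSET 4): 0+4=4, -8+4=-4, -4+4=0, 2+4=6 -> [4, -4, 0, 6]
Stage 3 (OFFSET 5): 4+5=9, -4+5=1, 0+5=5, 6+5=11 -> [9, 1, 5, 11]
Output sum: 26

Answer: 26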